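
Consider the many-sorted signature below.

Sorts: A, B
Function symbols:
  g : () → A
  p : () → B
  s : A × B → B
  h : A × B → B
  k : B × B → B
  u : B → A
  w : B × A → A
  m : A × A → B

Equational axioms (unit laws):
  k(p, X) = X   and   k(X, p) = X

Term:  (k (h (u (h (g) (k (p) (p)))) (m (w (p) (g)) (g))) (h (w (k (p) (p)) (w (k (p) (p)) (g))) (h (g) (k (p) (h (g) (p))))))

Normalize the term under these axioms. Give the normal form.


1. (k (h (u (h (g) (k (p) (p)))) (m (w (p) (g)) (g))) (h (w (k (p) (p)) (w (k (p) (p)) (g))) (h (g) (k (p) (h (g) (p))))))  →  (k (h (u (h (g) (p))) (m (w (p) (g)) (g))) (h (w (k (p) (p)) (w (k (p) (p)) (g))) (h (g) (k (p) (h (g) (p))))))
2. (k (h (u (h (g) (p))) (m (w (p) (g)) (g))) (h (w (k (p) (p)) (w (k (p) (p)) (g))) (h (g) (k (p) (h (g) (p))))))  →  (k (h (u (h (g) (p))) (m (w (p) (g)) (g))) (h (w (p) (w (k (p) (p)) (g))) (h (g) (k (p) (h (g) (p))))))
3. (k (h (u (h (g) (p))) (m (w (p) (g)) (g))) (h (w (p) (w (k (p) (p)) (g))) (h (g) (k (p) (h (g) (p))))))  →  (k (h (u (h (g) (p))) (m (w (p) (g)) (g))) (h (w (p) (w (p) (g))) (h (g) (k (p) (h (g) (p))))))
4. (k (h (u (h (g) (p))) (m (w (p) (g)) (g))) (h (w (p) (w (p) (g))) (h (g) (k (p) (h (g) (p))))))  →  (k (h (u (h (g) (p))) (m (w (p) (g)) (g))) (h (w (p) (w (p) (g))) (h (g) (h (g) (p)))))

normal form = (k (h (u (h (g) (p))) (m (w (p) (g)) (g))) (h (w (p) (w (p) (g))) (h (g) (h (g) (p)))))


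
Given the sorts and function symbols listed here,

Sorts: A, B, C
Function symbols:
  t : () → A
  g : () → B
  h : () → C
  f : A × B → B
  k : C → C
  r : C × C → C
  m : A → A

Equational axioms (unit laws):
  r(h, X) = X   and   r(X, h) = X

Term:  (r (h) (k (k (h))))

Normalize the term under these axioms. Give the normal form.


normal form = (k (k (h)))

1. (r (h) (k (k (h))))  →  (k (k (h)))


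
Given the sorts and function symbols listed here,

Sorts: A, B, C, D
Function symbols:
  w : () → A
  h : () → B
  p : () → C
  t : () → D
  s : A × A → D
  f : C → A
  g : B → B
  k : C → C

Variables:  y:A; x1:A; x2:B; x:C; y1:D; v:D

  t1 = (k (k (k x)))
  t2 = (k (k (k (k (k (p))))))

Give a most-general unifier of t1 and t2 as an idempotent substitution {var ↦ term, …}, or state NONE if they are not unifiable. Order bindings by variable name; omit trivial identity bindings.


{x ↦ (k (k (p)))}


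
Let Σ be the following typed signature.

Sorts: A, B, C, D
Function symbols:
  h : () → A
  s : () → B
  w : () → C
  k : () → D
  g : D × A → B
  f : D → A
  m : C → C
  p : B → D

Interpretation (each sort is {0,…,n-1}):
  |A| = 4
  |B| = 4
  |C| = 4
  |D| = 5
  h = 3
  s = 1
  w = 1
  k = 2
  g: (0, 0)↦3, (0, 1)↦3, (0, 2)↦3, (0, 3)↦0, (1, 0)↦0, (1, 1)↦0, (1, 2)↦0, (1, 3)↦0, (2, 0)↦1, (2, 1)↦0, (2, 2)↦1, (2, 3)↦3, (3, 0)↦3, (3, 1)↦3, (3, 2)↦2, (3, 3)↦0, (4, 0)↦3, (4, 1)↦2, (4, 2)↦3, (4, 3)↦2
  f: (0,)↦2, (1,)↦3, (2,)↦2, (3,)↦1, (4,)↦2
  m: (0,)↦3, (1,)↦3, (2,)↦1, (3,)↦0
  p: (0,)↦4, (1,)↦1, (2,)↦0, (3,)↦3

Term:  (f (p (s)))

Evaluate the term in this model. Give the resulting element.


  s = 1
  (p (s)) = p(1,) = 1
  (f (p (s))) = f(1,) = 3

value = 3


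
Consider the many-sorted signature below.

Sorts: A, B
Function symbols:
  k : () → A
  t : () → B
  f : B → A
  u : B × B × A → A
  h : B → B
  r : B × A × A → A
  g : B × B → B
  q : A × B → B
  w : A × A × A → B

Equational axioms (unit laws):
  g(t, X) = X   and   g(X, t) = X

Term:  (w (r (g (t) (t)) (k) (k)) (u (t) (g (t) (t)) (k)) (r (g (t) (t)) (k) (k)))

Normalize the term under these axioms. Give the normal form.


normal form = (w (r (t) (k) (k)) (u (t) (t) (k)) (r (t) (k) (k)))

1. (w (r (g (t) (t)) (k) (k)) (u (t) (g (t) (t)) (k)) (r (g (t) (t)) (k) (k)))  →  (w (r (t) (k) (k)) (u (t) (g (t) (t)) (k)) (r (g (t) (t)) (k) (k)))
2. (w (r (t) (k) (k)) (u (t) (g (t) (t)) (k)) (r (g (t) (t)) (k) (k)))  →  (w (r (t) (k) (k)) (u (t) (t) (k)) (r (g (t) (t)) (k) (k)))
3. (w (r (t) (k) (k)) (u (t) (t) (k)) (r (g (t) (t)) (k) (k)))  →  (w (r (t) (k) (k)) (u (t) (t) (k)) (r (t) (k) (k)))


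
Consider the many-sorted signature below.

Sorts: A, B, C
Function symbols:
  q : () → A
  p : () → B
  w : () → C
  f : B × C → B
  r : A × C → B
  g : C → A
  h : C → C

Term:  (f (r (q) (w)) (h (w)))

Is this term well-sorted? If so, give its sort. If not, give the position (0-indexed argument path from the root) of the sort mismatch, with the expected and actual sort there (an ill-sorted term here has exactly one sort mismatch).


well-sorted; sort = B

    (q) : A
    (w) : C
  (r (q) (w)) : B
    (w) : C
  (h (w)) : C
(f (r (q) (w)) (h (w))) : B


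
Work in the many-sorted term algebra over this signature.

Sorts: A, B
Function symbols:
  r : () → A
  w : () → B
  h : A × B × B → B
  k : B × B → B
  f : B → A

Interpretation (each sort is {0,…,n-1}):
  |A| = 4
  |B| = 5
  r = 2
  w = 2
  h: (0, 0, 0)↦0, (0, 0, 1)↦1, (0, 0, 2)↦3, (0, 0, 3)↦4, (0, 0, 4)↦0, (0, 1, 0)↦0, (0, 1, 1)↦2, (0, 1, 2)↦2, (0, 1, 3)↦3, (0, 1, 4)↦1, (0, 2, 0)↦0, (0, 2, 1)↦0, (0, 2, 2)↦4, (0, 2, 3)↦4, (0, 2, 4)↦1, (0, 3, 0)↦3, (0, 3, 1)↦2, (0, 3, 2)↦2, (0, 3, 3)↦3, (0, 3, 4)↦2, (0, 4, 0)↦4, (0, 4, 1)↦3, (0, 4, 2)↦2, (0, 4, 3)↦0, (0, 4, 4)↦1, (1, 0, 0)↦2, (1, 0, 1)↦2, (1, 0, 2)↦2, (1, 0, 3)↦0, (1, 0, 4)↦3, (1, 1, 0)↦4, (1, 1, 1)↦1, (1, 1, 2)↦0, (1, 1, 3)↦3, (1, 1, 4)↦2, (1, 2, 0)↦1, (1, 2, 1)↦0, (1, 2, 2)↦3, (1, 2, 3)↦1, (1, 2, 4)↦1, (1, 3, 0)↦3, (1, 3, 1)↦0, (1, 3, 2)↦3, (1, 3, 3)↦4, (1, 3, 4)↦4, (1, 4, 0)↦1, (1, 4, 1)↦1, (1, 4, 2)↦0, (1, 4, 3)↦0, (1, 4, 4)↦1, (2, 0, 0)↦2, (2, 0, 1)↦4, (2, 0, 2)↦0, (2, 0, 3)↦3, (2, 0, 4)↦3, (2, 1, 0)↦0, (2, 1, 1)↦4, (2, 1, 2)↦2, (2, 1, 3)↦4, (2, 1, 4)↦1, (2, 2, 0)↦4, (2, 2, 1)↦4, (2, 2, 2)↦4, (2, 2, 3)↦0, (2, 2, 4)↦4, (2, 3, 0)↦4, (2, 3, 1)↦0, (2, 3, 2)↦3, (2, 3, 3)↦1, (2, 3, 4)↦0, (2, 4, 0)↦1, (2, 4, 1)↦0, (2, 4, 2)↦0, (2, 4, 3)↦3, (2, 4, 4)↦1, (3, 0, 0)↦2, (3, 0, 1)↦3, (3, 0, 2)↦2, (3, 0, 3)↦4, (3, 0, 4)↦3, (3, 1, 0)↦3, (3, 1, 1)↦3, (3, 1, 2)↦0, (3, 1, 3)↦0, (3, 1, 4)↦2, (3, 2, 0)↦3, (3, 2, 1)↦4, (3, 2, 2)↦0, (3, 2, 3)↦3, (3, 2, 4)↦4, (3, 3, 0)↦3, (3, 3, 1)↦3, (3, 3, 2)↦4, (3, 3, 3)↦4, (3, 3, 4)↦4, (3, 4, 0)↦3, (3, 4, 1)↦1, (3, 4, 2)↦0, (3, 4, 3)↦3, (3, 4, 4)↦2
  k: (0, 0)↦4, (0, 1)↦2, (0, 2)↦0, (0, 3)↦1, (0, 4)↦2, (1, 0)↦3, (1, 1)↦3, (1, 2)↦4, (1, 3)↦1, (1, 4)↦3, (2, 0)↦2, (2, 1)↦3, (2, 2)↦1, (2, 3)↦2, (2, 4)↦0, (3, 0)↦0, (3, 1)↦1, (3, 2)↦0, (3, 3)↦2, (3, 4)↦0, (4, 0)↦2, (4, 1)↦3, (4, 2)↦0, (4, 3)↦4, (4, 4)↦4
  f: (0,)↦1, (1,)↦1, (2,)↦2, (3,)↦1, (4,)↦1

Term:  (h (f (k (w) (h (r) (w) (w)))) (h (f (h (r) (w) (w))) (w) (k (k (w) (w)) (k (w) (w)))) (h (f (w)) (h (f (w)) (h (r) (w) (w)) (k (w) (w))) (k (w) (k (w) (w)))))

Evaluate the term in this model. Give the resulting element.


  w = 2
  r = 2
  w = 2
  w = 2
  (h (r) (w) (w)) = h(2, 2, 2) = 4
  (k (w) (h (r) (w) (w))) = k(2, 4) = 0
  (f (k (w) (h (r) (w) (w)))) = f(0,) = 1
  r = 2
  w = 2
  w = 2
  (h (r) (w) (w)) = h(2, 2, 2) = 4
  (f (h (r) (w) (w))) = f(4,) = 1
  w = 2
  w = 2
  w = 2
  (k (w) (w)) = k(2, 2) = 1
  w = 2
  w = 2
  (k (w) (w)) = k(2, 2) = 1
  (k (k (w) (w)) (k (w) (w))) = k(1, 1) = 3
  (h (f (h (r) (w) (w))) (w) (k (k (w) (w)) (k (w) (w)))) = h(1, 2, 3) = 1
  w = 2
  (f (w)) = f(2,) = 2
  w = 2
  (f (w)) = f(2,) = 2
  r = 2
  w = 2
  w = 2
  (h (r) (w) (w)) = h(2, 2, 2) = 4
  w = 2
  w = 2
  (k (w) (w)) = k(2, 2) = 1
  (h (f (w)) (h (r) (w) (w)) (k (w) (w))) = h(2, 4, 1) = 0
  w = 2
  w = 2
  w = 2
  (k (w) (w)) = k(2, 2) = 1
  (k (w) (k (w) (w))) = k(2, 1) = 3
  (h (f (w)) (h (f (w)) (h (r) (w) (w)) (k (w) (w))) (k (w) (k (w) (w)))) = h(2, 0, 3) = 3
  (h (f (k (w) (h (r) (w) (w)))) (h (f (h (r) (w) (w))) (w) (k (k (w) (w)) (k (w) (w)))) (h (f (w)) (h (f (w)) (h (r) (w) (w)) (k (w) (w))) (k (w) (k (w) (w))))) = h(1, 1, 3) = 3

value = 3


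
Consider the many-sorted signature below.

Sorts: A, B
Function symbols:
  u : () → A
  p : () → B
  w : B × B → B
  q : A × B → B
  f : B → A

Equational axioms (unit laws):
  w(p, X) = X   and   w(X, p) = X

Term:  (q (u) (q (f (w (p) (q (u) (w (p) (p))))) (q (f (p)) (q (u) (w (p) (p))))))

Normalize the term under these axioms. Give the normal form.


normal form = (q (u) (q (f (q (u) (p))) (q (f (p)) (q (u) (p)))))

1. (q (u) (q (f (w (p) (q (u) (w (p) (p))))) (q (f (p)) (q (u) (w (p) (p))))))  →  (q (u) (q (f (q (u) (w (p) (p)))) (q (f (p)) (q (u) (w (p) (p))))))
2. (q (u) (q (f (q (u) (w (p) (p)))) (q (f (p)) (q (u) (w (p) (p))))))  →  (q (u) (q (f (q (u) (p))) (q (f (p)) (q (u) (w (p) (p))))))
3. (q (u) (q (f (q (u) (p))) (q (f (p)) (q (u) (w (p) (p))))))  →  (q (u) (q (f (q (u) (p))) (q (f (p)) (q (u) (p)))))


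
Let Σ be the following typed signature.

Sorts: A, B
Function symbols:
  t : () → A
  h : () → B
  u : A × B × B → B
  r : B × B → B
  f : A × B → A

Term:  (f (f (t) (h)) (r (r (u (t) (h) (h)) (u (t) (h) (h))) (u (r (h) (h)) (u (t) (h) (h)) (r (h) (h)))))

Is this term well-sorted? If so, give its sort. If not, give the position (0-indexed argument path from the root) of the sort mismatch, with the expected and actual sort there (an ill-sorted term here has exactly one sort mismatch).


ill-sorted at position [1, 1, 0]: expected A, got B

    (t) : A
    (h) : B
  (f (t) (h)) : A
        (t) : A
        (h) : B
        (h) : B
      (u (t) (h) (h)) : B
        (t) : A
        (h) : B
        (h) : B
      (u (t) (h) (h)) : B
    (r (u (t) (h) (h)) (u (t) (h) (h))) : B
        (h) : B
        (h) : B
      (r (h) (h)) : B
        (t) : A
        (h) : B
        (h) : B
      (u (t) (h) (h)) : B
        (h) : B
        (h) : B
      (r (h) (h)) : B
    (u (r (h) (h)) (u (t) (h) (h)) (r (h) (h))) : ✗ arg 0 at [1, 1, 0] has sort B, expected A


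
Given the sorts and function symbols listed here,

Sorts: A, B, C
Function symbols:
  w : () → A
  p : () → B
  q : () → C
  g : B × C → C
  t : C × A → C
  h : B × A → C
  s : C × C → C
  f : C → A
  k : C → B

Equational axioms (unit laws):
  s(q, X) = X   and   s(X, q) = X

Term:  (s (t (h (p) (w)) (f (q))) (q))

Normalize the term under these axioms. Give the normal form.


normal form = (t (h (p) (w)) (f (q)))

1. (s (t (h (p) (w)) (f (q))) (q))  →  (t (h (p) (w)) (f (q)))


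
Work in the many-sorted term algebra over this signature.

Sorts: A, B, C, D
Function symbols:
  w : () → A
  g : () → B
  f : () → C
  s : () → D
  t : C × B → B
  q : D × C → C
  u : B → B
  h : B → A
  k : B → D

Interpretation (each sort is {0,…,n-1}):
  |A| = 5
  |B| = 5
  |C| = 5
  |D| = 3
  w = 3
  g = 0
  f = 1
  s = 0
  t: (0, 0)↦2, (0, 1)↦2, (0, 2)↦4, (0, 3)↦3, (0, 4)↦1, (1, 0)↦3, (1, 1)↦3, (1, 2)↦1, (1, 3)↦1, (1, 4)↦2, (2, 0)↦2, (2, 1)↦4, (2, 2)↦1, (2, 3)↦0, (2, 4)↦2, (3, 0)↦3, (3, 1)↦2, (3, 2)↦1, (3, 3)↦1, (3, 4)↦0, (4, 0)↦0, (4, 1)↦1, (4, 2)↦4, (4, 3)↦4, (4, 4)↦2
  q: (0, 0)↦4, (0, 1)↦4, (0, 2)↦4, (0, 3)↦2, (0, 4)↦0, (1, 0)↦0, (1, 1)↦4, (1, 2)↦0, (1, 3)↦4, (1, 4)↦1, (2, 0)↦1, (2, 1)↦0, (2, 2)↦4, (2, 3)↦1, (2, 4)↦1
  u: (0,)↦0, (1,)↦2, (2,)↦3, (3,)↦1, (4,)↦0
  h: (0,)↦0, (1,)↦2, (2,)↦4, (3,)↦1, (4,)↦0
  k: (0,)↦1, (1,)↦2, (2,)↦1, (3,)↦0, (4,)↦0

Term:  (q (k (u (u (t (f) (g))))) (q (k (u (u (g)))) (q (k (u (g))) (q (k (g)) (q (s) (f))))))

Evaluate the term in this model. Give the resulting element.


  f = 1
  g = 0
  (t (f) (g)) = t(1, 0) = 3
  (u (t (f) (g))) = u(3,) = 1
  (u (u (t (f) (g)))) = u(1,) = 2
  (k (u (u (t (f) (g))))) = k(2,) = 1
  g = 0
  (u (g)) = u(0,) = 0
  (u (u (g))) = u(0,) = 0
  (k (u (u (g)))) = k(0,) = 1
  g = 0
  (u (g)) = u(0,) = 0
  (k (u (g))) = k(0,) = 1
  g = 0
  (k (g)) = k(0,) = 1
  s = 0
  f = 1
  (q (s) (f)) = q(0, 1) = 4
  (q (k (g)) (q (s) (f))) = q(1, 4) = 1
  (q (k (u (g))) (q (k (g)) (q (s) (f)))) = q(1, 1) = 4
  (q (k (u (u (g)))) (q (k (u (g))) (q (k (g)) (q (s) (f))))) = q(1, 4) = 1
  (q (k (u (u (t (f) (g))))) (q (k (u (u (g)))) (q (k (u (g))) (q (k (g)) (q (s) (f)))))) = q(1, 1) = 4

value = 4


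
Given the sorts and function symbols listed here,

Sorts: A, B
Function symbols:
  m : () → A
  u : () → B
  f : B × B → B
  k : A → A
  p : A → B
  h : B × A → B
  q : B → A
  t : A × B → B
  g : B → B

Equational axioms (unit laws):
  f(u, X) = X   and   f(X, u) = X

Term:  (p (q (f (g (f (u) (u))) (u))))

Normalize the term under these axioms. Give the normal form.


1. (p (q (f (g (f (u) (u))) (u))))  →  (p (q (g (f (u) (u)))))
2. (p (q (g (f (u) (u)))))  →  (p (q (g (u))))

normal form = (p (q (g (u))))


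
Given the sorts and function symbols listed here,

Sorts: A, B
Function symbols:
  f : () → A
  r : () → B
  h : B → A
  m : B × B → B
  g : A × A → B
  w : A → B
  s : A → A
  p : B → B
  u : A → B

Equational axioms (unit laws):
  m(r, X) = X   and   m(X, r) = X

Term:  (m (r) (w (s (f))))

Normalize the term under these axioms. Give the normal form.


1. (m (r) (w (s (f))))  →  (w (s (f)))

normal form = (w (s (f)))


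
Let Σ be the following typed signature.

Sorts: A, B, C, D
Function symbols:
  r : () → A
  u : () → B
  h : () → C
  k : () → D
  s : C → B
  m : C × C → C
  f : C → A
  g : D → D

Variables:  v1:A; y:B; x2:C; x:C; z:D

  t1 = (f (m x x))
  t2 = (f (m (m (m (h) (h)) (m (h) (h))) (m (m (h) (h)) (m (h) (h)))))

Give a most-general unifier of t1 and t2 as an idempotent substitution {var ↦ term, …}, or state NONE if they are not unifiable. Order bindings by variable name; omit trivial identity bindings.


{x ↦ (m (m (h) (h)) (m (h) (h)))}


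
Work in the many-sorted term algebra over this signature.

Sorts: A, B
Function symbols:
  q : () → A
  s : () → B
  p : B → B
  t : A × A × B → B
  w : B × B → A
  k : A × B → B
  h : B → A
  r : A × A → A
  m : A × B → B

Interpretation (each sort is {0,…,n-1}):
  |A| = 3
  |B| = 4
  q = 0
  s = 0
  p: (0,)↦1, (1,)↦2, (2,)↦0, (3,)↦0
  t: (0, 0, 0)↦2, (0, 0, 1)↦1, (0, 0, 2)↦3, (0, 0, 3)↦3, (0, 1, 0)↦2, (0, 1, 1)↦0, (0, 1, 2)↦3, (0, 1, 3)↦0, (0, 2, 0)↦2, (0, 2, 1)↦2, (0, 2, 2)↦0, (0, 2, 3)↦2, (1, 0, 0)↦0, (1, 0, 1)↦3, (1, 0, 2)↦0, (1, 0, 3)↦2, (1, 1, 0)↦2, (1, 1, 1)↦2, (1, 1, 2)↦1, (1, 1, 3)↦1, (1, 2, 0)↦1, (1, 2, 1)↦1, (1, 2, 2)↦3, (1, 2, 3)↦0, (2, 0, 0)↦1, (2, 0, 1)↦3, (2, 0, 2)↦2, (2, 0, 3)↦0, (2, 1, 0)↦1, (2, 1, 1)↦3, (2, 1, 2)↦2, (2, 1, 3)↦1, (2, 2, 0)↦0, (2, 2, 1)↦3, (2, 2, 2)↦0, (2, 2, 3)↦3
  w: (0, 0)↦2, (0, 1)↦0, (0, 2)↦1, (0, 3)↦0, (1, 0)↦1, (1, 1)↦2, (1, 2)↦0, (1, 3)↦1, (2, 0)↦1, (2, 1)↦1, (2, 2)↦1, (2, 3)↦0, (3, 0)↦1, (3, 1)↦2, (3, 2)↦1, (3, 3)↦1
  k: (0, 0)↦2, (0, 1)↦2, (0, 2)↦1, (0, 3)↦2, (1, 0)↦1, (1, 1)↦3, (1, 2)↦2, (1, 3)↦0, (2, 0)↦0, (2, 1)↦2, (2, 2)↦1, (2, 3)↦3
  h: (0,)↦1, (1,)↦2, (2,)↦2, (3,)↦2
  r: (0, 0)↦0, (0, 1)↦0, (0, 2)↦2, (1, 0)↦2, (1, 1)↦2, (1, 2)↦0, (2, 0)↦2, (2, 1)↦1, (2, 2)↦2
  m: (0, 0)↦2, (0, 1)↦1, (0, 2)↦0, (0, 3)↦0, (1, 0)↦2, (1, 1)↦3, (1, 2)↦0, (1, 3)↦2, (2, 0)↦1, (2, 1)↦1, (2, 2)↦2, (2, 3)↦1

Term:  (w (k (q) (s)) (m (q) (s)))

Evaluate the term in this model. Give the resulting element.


value = 1

  q = 0
  s = 0
  (k (q) (s)) = k(0, 0) = 2
  q = 0
  s = 0
  (m (q) (s)) = m(0, 0) = 2
  (w (k (q) (s)) (m (q) (s))) = w(2, 2) = 1


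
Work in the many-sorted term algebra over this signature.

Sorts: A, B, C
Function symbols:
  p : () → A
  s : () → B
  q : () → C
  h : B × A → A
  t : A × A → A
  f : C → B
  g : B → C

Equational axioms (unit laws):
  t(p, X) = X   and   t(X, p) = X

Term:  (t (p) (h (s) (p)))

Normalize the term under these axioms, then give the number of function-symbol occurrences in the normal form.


1. (t (p) (h (s) (p)))  →  (h (s) (p))
normal form: (h (s) (p))

size = 3


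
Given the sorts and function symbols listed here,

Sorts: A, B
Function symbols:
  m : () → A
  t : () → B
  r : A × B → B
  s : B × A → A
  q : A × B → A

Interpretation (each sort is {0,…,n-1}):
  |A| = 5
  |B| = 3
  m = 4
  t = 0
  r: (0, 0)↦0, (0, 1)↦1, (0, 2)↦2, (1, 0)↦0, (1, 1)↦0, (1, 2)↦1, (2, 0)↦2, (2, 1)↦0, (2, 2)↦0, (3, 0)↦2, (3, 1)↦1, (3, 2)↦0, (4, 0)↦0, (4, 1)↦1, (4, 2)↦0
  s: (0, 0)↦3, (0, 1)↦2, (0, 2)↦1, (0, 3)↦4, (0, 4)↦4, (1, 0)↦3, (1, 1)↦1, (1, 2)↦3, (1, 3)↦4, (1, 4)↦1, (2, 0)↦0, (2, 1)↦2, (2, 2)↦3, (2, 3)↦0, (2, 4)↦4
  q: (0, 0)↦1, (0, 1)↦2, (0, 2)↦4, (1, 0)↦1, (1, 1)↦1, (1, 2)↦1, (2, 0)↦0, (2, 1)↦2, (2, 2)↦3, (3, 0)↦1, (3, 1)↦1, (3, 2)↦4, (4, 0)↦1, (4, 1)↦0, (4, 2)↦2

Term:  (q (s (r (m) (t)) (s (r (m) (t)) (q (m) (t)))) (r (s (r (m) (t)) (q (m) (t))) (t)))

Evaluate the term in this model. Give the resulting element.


value = 1

  m = 4
  t = 0
  (r (m) (t)) = r(4, 0) = 0
  m = 4
  t = 0
  (r (m) (t)) = r(4, 0) = 0
  m = 4
  t = 0
  (q (m) (t)) = q(4, 0) = 1
  (s (r (m) (t)) (q (m) (t))) = s(0, 1) = 2
  (s (r (m) (t)) (s (r (m) (t)) (q (m) (t)))) = s(0, 2) = 1
  m = 4
  t = 0
  (r (m) (t)) = r(4, 0) = 0
  m = 4
  t = 0
  (q (m) (t)) = q(4, 0) = 1
  (s (r (m) (t)) (q (m) (t))) = s(0, 1) = 2
  t = 0
  (r (s (r (m) (t)) (q (m) (t))) (t)) = r(2, 0) = 2
  (q (s (r (m) (t)) (s (r (m) (t)) (q (m) (t)))) (r (s (r (m) (t)) (q (m) (t))) (t))) = q(1, 2) = 1


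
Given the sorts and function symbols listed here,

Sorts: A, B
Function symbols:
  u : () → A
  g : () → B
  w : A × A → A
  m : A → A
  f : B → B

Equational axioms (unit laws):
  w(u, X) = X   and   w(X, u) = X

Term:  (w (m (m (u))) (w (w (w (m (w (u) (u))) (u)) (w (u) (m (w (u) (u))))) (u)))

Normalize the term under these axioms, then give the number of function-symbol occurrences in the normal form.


1. (w (m (m (u))) (w (w (w (m (w (u) (u))) (u)) (w (u) (m (w (u) (u))))) (u)))  →  (w (m (m (u))) (w (w (m (w (u) (u))) (u)) (w (u) (m (w (u) (u))))))
2. (w (m (m (u))) (w (w (m (w (u) (u))) (u)) (w (u) (m (w (u) (u))))))  →  (w (m (m (u))) (w (m (w (u) (u))) (w (u) (m (w (u) (u))))))
3. (w (m (m (u))) (w (m (w (u) (u))) (w (u) (m (w (u) (u))))))  →  (w (m (m (u))) (w (m (u)) (w (u) (m (w (u) (u))))))
4. (w (m (m (u))) (w (m (u)) (w (u) (m (w (u) (u))))))  →  (w (m (m (u))) (w (m (u)) (m (w (u) (u)))))
5. (w (m (m (u))) (w (m (u)) (m (w (u) (u)))))  →  (w (m (m (u))) (w (m (u)) (m (u))))
normal form: (w (m (m (u))) (w (m (u)) (m (u))))

size = 9


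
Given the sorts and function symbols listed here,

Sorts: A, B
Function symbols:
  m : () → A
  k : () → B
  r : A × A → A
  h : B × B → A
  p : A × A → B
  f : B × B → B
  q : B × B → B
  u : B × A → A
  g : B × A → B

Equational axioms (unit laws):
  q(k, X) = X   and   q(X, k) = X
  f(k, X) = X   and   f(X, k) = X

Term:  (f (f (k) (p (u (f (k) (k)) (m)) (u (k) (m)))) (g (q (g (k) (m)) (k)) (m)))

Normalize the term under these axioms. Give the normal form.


1. (f (f (k) (p (u (f (k) (k)) (m)) (u (k) (m)))) (g (q (g (k) (m)) (k)) (m)))  →  (f (p (u (f (k) (k)) (m)) (u (k) (m))) (g (q (g (k) (m)) (k)) (m)))
2. (f (p (u (f (k) (k)) (m)) (u (k) (m))) (g (q (g (k) (m)) (k)) (m)))  →  (f (p (u (k) (m)) (u (k) (m))) (g (q (g (k) (m)) (k)) (m)))
3. (f (p (u (k) (m)) (u (k) (m))) (g (q (g (k) (m)) (k)) (m)))  →  (f (p (u (k) (m)) (u (k) (m))) (g (g (k) (m)) (m)))

normal form = (f (p (u (k) (m)) (u (k) (m))) (g (g (k) (m)) (m)))


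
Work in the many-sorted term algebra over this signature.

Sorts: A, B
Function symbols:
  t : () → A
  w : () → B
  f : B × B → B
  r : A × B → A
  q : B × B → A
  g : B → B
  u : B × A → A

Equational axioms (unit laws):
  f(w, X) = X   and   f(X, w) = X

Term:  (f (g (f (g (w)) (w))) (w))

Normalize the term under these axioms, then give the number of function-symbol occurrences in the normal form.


1. (f (g (f (g (w)) (w))) (w))  →  (g (f (g (w)) (w)))
2. (g (f (g (w)) (w)))  →  (g (g (w)))
normal form: (g (g (w)))

size = 3


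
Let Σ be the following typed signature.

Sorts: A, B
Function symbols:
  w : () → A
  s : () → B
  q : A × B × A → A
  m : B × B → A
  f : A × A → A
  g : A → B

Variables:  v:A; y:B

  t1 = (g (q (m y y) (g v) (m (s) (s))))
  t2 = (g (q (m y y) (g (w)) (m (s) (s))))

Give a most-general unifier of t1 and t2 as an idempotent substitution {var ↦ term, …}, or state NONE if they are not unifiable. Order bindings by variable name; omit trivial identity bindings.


{v ↦ (w)}


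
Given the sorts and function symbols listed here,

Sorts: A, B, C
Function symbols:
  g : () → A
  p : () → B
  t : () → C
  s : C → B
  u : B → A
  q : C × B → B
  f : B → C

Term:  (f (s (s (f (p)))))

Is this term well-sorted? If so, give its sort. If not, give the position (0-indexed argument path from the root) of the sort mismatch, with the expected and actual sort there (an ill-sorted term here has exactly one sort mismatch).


ill-sorted at position [0, 0]: expected C, got B

        (p) : B
      (f (p)) : C
    (s (f (p))) : B
  (s (s (f (p)))) : ✗ arg 0 at [0, 0] has sort B, expected C


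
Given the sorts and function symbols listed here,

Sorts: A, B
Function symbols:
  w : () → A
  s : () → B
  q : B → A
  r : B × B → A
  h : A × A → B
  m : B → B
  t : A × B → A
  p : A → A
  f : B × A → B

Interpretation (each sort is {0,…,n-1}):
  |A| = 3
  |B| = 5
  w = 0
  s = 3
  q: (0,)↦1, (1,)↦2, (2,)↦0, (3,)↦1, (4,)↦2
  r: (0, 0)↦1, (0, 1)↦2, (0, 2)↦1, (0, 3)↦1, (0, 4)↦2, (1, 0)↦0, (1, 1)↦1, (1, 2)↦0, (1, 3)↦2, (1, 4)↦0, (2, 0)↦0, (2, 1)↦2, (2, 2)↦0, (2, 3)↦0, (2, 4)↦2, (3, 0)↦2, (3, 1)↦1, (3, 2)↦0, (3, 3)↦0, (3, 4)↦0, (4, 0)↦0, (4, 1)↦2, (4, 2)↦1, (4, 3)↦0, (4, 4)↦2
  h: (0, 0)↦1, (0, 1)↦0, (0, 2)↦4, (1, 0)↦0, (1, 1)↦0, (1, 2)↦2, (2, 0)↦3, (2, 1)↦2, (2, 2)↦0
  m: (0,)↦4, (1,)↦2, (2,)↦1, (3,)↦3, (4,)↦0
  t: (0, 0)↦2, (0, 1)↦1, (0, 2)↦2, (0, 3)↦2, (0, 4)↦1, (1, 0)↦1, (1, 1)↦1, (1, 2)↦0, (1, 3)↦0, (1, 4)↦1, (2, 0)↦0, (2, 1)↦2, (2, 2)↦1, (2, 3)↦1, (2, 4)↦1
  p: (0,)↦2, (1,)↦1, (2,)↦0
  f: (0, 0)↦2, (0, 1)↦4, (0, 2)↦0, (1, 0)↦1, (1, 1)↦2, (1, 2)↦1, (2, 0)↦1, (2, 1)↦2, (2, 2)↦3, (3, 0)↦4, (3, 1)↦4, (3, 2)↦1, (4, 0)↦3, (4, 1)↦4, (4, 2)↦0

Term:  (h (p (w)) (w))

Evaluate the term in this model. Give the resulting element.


  w = 0
  (p (w)) = p(0,) = 2
  w = 0
  (h (p (w)) (w)) = h(2, 0) = 3

value = 3


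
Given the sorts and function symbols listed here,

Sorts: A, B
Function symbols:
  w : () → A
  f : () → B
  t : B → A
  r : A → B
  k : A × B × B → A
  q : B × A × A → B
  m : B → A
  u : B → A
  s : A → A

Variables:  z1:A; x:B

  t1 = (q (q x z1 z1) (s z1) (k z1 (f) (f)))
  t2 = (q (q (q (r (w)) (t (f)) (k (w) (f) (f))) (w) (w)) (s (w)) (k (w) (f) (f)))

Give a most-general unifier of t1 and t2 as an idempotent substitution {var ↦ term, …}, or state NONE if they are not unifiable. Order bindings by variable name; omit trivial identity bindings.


{x ↦ (q (r (w)) (t (f)) (k (w) (f) (f))), z1 ↦ (w)}


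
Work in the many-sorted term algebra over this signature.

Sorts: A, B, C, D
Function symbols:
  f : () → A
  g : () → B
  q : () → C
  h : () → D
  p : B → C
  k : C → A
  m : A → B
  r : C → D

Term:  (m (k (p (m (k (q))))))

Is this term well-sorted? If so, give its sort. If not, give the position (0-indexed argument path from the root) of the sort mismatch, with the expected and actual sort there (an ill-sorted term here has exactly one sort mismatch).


well-sorted; sort = B

          (q) : C
        (k (q)) : A
      (m (k (q))) : B
    (p (m (k (q)))) : C
  (k (p (m (k (q))))) : A
(m (k (p (m (k (q)))))) : B


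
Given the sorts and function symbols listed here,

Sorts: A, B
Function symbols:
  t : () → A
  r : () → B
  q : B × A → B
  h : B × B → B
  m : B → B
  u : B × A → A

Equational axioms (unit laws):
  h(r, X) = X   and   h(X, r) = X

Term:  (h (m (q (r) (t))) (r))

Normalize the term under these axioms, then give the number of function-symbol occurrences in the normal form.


size = 4

1. (h (m (q (r) (t))) (r))  →  (m (q (r) (t)))
normal form: (m (q (r) (t)))


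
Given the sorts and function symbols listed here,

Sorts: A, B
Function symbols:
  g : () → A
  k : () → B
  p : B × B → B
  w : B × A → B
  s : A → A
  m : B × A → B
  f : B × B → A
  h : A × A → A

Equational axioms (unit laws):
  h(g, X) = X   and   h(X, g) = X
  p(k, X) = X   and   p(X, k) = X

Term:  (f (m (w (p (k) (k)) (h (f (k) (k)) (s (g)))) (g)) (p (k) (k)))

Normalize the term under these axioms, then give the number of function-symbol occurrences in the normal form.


1. (f (m (w (p (k) (k)) (h (f (k) (k)) (s (g)))) (g)) (p (k) (k)))  →  (f (m (w (k) (h (f (k) (k)) (s (g)))) (g)) (p (k) (k)))
2. (f (m (w (k) (h (f (k) (k)) (s (g)))) (g)) (p (k) (k)))  →  (f (m (w (k) (h (f (k) (k)) (s (g)))) (g)) (k))
normal form: (f (m (w (k) (h (f (k) (k)) (s (g)))) (g)) (k))

size = 12


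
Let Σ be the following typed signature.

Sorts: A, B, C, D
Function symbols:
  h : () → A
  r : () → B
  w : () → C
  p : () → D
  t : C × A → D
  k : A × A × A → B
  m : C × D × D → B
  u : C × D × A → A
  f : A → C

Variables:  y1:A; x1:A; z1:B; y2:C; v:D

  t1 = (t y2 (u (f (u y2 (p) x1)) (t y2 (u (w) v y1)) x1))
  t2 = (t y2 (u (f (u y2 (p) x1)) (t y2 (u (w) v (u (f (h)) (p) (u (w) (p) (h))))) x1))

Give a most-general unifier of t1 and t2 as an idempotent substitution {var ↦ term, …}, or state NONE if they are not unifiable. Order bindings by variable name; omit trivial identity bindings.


{y1 ↦ (u (f (h)) (p) (u (w) (p) (h)))}


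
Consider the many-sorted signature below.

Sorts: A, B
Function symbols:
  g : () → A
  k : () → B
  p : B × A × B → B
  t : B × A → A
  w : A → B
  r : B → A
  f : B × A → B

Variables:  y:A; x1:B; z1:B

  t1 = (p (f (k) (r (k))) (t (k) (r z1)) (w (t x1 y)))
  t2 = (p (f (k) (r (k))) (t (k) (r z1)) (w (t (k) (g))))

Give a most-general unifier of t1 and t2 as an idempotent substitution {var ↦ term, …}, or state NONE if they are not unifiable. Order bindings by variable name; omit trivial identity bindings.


{x1 ↦ (k), y ↦ (g)}


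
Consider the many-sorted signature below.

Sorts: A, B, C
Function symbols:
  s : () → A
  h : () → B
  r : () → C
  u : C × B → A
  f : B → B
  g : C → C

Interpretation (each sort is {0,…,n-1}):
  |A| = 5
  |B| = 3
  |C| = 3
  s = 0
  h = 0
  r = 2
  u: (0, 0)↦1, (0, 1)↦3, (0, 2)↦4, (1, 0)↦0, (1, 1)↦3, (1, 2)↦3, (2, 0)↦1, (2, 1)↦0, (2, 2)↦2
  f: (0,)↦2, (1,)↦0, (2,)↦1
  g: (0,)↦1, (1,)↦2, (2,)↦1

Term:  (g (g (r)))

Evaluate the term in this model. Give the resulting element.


  r = 2
  (g (r)) = g(2,) = 1
  (g (g (r))) = g(1,) = 2

value = 2


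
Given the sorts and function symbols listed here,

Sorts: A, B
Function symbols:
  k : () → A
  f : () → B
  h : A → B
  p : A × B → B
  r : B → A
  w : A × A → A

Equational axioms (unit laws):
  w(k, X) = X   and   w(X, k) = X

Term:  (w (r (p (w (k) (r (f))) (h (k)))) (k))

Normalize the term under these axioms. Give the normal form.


normal form = (r (p (r (f)) (h (k))))

1. (w (r (p (w (k) (r (f))) (h (k)))) (k))  →  (r (p (w (k) (r (f))) (h (k))))
2. (r (p (w (k) (r (f))) (h (k))))  →  (r (p (r (f)) (h (k))))


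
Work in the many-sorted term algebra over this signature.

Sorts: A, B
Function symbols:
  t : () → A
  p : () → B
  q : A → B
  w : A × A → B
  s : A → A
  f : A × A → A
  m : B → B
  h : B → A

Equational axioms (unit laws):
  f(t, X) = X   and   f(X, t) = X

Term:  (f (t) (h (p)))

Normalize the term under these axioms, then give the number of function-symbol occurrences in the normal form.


1. (f (t) (h (p)))  →  (h (p))
normal form: (h (p))

size = 2


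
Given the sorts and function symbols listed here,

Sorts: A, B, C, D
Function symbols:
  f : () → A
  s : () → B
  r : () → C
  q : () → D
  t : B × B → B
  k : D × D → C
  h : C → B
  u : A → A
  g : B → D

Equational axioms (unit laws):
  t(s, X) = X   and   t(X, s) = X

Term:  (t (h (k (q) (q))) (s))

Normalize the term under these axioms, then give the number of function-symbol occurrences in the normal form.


size = 4

1. (t (h (k (q) (q))) (s))  →  (h (k (q) (q)))
normal form: (h (k (q) (q)))


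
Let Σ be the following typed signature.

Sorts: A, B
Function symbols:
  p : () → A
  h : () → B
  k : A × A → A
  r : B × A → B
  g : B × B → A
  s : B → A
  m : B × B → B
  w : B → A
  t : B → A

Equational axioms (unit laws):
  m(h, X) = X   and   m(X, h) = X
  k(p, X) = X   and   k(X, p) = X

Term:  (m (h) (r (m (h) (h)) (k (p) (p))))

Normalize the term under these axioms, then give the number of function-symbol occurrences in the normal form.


1. (m (h) (r (m (h) (h)) (k (p) (p))))  →  (r (m (h) (h)) (k (p) (p)))
2. (r (m (h) (h)) (k (p) (p)))  →  (r (h) (k (p) (p)))
3. (r (h) (k (p) (p)))  →  (r (h) (p))
normal form: (r (h) (p))

size = 3


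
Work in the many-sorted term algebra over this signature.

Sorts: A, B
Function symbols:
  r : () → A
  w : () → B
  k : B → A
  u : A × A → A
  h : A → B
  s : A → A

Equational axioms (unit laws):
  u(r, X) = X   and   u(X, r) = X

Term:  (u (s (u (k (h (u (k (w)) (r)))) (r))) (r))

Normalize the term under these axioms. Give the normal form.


normal form = (s (k (h (k (w)))))

1. (u (s (u (k (h (u (k (w)) (r)))) (r))) (r))  →  (s (u (k (h (u (k (w)) (r)))) (r)))
2. (s (u (k (h (u (k (w)) (r)))) (r)))  →  (s (k (h (u (k (w)) (r)))))
3. (s (k (h (u (k (w)) (r)))))  →  (s (k (h (k (w)))))


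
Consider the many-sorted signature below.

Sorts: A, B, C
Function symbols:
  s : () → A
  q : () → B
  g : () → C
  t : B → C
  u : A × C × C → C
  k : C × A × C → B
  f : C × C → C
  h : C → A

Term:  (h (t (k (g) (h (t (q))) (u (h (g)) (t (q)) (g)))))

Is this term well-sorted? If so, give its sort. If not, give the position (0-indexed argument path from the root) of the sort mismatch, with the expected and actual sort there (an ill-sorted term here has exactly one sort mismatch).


well-sorted; sort = A

      (g) : C
          (q) : B
        (t (q)) : C
      (h (t (q))) : A
          (g) : C
        (h (g)) : A
          (q) : B
        (t (q)) : C
        (g) : C
      (u (h (g)) (t (q)) (g)) : C
    (k (g) (h (t (q))) (u (h (g)) (t (q)) (g))) : B
  (t (k (g) (h (t (q))) (u (h (g)) (t (q)) (g)))) : C
(h (t (k (g) (h (t (q))) (u (h (g)) (t (q)) (g))))) : A


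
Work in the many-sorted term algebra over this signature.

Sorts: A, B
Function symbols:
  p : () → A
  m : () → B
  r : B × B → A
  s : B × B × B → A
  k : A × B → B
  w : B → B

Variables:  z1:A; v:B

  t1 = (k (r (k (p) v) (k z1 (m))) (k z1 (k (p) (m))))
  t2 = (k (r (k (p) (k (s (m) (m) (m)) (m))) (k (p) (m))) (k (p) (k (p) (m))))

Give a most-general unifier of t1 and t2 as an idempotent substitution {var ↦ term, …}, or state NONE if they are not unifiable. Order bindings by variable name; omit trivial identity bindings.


{v ↦ (k (s (m) (m) (m)) (m)), z1 ↦ (p)}


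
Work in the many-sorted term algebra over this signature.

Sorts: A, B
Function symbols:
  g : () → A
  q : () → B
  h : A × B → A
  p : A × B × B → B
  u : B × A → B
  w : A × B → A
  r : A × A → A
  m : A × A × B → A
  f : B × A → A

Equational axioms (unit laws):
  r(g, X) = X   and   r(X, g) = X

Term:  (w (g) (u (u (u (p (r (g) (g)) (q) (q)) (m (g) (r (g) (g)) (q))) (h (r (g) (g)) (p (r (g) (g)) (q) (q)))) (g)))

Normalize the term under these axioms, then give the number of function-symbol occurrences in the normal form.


size = 20

1. (w (g) (u (u (u (p (r (g) (g)) (q) (q)) (m (g) (r (g) (g)) (q))) (h (r (g) (g)) (p (r (g) (g)) (q) (q)))) (g)))  →  (w (g) (u (u (u (p (g) (q) (q)) (m (g) (r (g) (g)) (q))) (h (r (g) (g)) (p (r (g) (g)) (q) (q)))) (g)))
2. (w (g) (u (u (u (p (g) (q) (q)) (m (g) (r (g) (g)) (q))) (h (r (g) (g)) (p (r (g) (g)) (q) (q)))) (g)))  →  (w (g) (u (u (u (p (g) (q) (q)) (m (g) (g) (q))) (h (r (g) (g)) (p (r (g) (g)) (q) (q)))) (g)))
3. (w (g) (u (u (u (p (g) (q) (q)) (m (g) (g) (q))) (h (r (g) (g)) (p (r (g) (g)) (q) (q)))) (g)))  →  (w (g) (u (u (u (p (g) (q) (q)) (m (g) (g) (q))) (h (g) (p (r (g) (g)) (q) (q)))) (g)))
4. (w (g) (u (u (u (p (g) (q) (q)) (m (g) (g) (q))) (h (g) (p (r (g) (g)) (q) (q)))) (g)))  →  (w (g) (u (u (u (p (g) (q) (q)) (m (g) (g) (q))) (h (g) (p (g) (q) (q)))) (g)))
normal form: (w (g) (u (u (u (p (g) (q) (q)) (m (g) (g) (q))) (h (g) (p (g) (q) (q)))) (g)))


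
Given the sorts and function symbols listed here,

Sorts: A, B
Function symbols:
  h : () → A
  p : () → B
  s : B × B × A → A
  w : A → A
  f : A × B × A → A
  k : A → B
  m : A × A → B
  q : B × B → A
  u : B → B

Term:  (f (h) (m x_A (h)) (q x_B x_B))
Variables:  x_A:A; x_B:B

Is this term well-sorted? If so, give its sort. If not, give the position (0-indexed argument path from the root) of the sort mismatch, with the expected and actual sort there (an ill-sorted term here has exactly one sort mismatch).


well-sorted; sort = A

  (h) : A
    x_A : A
    (h) : A
  (m x_A (h)) : B
    x_B : B
    x_B : B
  (q x_B x_B) : A
(f (h) (m x_A (h)) (q x_B x_B)) : A


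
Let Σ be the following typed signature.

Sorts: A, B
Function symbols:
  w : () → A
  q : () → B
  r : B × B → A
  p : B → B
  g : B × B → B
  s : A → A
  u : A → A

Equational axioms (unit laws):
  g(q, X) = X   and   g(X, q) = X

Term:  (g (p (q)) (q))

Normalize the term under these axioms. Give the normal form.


1. (g (p (q)) (q))  →  (p (q))

normal form = (p (q))


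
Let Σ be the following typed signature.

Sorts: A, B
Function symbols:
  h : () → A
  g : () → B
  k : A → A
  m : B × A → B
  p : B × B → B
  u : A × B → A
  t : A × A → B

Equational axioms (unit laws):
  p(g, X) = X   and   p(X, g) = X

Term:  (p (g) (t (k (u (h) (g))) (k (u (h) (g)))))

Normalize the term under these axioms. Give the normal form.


normal form = (t (k (u (h) (g))) (k (u (h) (g))))

1. (p (g) (t (k (u (h) (g))) (k (u (h) (g)))))  →  (t (k (u (h) (g))) (k (u (h) (g))))


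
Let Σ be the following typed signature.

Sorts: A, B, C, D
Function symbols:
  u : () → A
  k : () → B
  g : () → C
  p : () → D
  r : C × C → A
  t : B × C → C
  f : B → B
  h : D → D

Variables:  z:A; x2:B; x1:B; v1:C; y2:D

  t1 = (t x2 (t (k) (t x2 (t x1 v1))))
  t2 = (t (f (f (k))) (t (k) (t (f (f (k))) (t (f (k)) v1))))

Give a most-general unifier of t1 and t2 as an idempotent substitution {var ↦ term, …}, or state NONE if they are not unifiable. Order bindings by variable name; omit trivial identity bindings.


{x1 ↦ (f (k)), x2 ↦ (f (f (k)))}


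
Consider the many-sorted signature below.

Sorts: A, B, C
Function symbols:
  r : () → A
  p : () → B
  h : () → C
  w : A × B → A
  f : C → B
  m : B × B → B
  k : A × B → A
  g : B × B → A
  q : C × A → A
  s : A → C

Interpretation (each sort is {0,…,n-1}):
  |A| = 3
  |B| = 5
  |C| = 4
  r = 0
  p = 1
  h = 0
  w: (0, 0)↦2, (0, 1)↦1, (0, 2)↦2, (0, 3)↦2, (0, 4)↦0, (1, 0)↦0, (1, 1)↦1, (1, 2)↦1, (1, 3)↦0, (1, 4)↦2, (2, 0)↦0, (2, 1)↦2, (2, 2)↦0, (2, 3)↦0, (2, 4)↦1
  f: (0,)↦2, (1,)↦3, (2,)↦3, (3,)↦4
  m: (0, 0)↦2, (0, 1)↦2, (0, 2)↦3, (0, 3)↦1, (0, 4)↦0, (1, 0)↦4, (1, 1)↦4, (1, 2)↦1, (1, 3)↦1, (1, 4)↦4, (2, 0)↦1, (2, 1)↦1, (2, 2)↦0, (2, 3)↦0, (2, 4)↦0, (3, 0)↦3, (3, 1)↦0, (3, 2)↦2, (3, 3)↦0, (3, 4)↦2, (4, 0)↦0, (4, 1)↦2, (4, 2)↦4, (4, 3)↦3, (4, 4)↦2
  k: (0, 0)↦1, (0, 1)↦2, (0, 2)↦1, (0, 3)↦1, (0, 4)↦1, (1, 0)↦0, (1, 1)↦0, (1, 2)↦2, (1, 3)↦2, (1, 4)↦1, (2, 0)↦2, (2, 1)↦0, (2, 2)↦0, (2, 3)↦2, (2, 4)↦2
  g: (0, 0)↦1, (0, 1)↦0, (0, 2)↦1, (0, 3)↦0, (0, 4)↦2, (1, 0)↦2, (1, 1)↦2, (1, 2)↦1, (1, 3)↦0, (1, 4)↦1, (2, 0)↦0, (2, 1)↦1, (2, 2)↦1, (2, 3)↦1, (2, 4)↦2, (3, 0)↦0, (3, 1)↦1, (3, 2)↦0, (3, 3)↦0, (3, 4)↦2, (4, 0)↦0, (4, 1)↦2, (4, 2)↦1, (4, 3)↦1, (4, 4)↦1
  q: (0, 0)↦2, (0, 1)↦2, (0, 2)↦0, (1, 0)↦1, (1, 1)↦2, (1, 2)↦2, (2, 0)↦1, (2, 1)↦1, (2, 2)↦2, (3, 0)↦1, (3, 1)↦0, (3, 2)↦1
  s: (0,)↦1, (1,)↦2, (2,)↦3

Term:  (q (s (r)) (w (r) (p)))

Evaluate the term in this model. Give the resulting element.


  r = 0
  (s (r)) = s(0,) = 1
  r = 0
  p = 1
  (w (r) (p)) = w(0, 1) = 1
  (q (s (r)) (w (r) (p))) = q(1, 1) = 2

value = 2


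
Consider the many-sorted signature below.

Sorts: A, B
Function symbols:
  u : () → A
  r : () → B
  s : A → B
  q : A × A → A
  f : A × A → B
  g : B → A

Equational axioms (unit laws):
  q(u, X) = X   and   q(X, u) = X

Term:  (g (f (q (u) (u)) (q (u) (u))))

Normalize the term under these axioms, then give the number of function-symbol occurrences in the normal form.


1. (g (f (q (u) (u)) (q (u) (u))))  →  (g (f (u) (q (u) (u))))
2. (g (f (u) (q (u) (u))))  →  (g (f (u) (u)))
normal form: (g (f (u) (u)))

size = 4


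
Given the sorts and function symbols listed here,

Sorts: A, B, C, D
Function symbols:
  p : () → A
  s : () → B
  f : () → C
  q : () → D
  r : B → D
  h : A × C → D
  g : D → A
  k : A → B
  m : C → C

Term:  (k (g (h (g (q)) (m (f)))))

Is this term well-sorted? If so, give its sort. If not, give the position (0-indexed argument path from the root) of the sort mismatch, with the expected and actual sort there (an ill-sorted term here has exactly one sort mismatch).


well-sorted; sort = B

        (q) : D
      (g (q)) : A
        (f) : C
      (m (f)) : C
    (h (g (q)) (m (f))) : D
  (g (h (g (q)) (m (f)))) : A
(k (g (h (g (q)) (m (f))))) : B


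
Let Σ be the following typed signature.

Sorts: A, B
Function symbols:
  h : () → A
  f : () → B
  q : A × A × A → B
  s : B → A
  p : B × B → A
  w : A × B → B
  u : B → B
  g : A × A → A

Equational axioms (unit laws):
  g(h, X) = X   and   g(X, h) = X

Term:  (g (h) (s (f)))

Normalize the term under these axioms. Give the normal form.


normal form = (s (f))

1. (g (h) (s (f)))  →  (s (f))


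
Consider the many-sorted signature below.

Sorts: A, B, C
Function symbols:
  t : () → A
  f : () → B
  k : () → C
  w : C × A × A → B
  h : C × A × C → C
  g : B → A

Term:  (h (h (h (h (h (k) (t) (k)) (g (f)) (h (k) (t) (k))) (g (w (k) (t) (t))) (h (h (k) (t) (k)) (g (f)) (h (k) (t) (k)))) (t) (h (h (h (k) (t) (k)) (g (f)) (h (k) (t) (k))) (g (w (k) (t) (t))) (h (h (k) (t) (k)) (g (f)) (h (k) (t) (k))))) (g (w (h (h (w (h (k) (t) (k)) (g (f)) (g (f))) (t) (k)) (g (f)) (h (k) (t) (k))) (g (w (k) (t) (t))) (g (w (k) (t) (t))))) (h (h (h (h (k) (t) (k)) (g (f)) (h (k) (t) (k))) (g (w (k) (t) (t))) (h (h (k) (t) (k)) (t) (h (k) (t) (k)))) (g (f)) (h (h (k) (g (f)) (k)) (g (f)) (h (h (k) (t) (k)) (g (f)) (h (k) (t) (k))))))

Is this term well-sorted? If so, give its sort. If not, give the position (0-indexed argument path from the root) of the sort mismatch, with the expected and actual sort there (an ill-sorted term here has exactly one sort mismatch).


          (k) : C
          (t) : A
          (k) : C
        (h (k) (t) (k)) : C
          (f) : B
        (g (f)) : A
          (k) : C
          (t) : A
          (k) : C
        (h (k) (t) (k)) : C
      (h (h (k) (t) (k)) (g (f)) (h (k) (t) (k))) : C
          (k) : C
          (t) : A
          (t) : A
        (w (k) (t) (t)) : B
      (g (w (k) (t) (t))) : A
          (k) : C
          (t) : A
          (k) : C
        (h (k) (t) (k)) : C
          (f) : B
        (g (f)) : A
          (k) : C
          (t) : A
          (k) : C
        (h (k) (t) (k)) : C
      (h (h (k) (t) (k)) (g (f)) (h (k) (t) (k))) : C
    (h (h (h (k) (t) (k)) (g (f)) (h (k) (t) (k))) (g (w (k) (t) (t))) (h (h (k) (t) (k)) (g (f)) (h (k) (t) (k)))) : C
    (t) : A
          (k) : C
          (t) : A
          (k) : C
        (h (k) (t) (k)) : C
          (f) : B
        (g (f)) : A
          (k) : C
          (t) : A
          (k) : C
        (h (k) (t) (k)) : C
      (h (h (k) (t) (k)) (g (f)) (h (k) (t) (k))) : C
          (k) : C
          (t) : A
          (t) : A
        (w (k) (t) (t)) : B
      (g (w (k) (t) (t))) : A
          (k) : C
          (t) : A
          (k) : C
        (h (k) (t) (k)) : C
          (f) : B
        (g (f)) : A
          (k) : C
          (t) : A
          (k) : C
        (h (k) (t) (k)) : C
      (h (h (k) (t) (k)) (g (f)) (h (k) (t) (k))) : C
    (h (h (h (k) (t) (k)) (g (f)) (h (k) (t) (k))) (g (w (k) (t) (t))) (h (h (k) (t) (k)) (g (f)) (h (k) (t) (k)))) : C
  (h (h (h (h (k) (t) (k)) (g (f)) (h (k) (t) (k))) (g (w (k) (t) (t))) (h (h (k) (t) (k)) (g (f)) (h (k) (t) (k)))) (t) (h (h (h (k) (t) (k)) (g (f)) (h (k) (t) (k))) (g (w (k) (t) (t))) (h (h (k) (t) (k)) (g (f)) (h (k) (t) (k))))) : C
              (k) : C
              (t) : A
              (k) : C
            (h (k) (t) (k)) : C
              (f) : B
            (g (f)) : A
              (f) : B
            (g (f)) : A
          (w (h (k) (t) (k)) (g (f)) (g (f))) : B
          (t) : A
          (k) : C
        (h (w (h (k) (t) (k)) (g (f)) (g (f))) (t) (k)) : ✗ arg 0 at [1, 0, 0, 0, 0] has sort B, expected C
          (f) : B
        (g (f)) : A
          (k) : C
          (t) : A
          (k) : C
        (h (k) (t) (k)) : C
          (k) : C
          (t) : A
          (t) : A
        (w (k) (t) (t)) : B
      (g (w (k) (t) (t))) : A
          (k) : C
          (t) : A
          (t) : A
        (w (k) (t) (t)) : B
      (g (w (k) (t) (t))) : A
          (k) : C
          (t) : A
          (k) : C
        (h (k) (t) (k)) : C
          (f) : B
        (g (f)) : A
          (k) : C
          (t) : A
          (k) : C
        (h (k) (t) (k)) : C
      (h (h (k) (t) (k)) (g (f)) (h (k) (t) (k))) : C
          (k) : C
          (t) : A
          (t) : A
        (w (k) (t) (t)) : B
      (g (w (k) (t) (t))) : A
          (k) : C
          (t) : A
          (k) : C
        (h (k) (t) (k)) : C
        (t) : A
          (k) : C
          (t) : A
          (k) : C
        (h (k) (t) (k)) : C
      (h (h (k) (t) (k)) (t) (h (k) (t) (k))) : C
    (h (h (h (k) (t) (k)) (g (f)) (h (k) (t) (k))) (g (w (k) (t) (t))) (h (h (k) (t) (k)) (t) (h (k) (t) (k)))) : C
      (f) : B
    (g (f)) : A
        (k) : C
          (f) : B
        (g (f)) : A
        (k) : C
      (h (k) (g (f)) (k)) : C
        (f) : B
      (g (f)) : A
          (k) : C
          (t) : A
          (k) : C
        (h (k) (t) (k)) : C
          (f) : B
        (g (f)) : A
          (k) : C
          (t) : A
          (k) : C
        (h (k) (t) (k)) : C
      (h (h (k) (t) (k)) (g (f)) (h (k) (t) (k))) : C
    (h (h (k) (g (f)) (k)) (g (f)) (h (h (k) (t) (k)) (g (f)) (h (k) (t) (k)))) : C
  (h (h (h (h (k) (t) (k)) (g (f)) (h (k) (t) (k))) (g (w (k) (t) (t))) (h (h (k) (t) (k)) (t) (h (k) (t) (k)))) (g (f)) (h (h (k) (g (f)) (k)) (g (f)) (h (h (k) (t) (k)) (g (f)) (h (k) (t) (k))))) : C

ill-sorted at position [1, 0, 0, 0, 0]: expected C, got B
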